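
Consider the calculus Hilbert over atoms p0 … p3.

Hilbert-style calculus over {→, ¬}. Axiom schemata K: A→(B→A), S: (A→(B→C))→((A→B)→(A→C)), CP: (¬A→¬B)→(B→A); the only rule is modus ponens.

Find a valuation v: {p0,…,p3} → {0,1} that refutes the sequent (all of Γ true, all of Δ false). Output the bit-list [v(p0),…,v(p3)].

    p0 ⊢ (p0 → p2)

Search for a countermodel by truth-table:
  v=0000: Γ:[p0=F] Δ:[(p0 → p2)=T] refutes=False
  v=0001: Γ:[p0=F] Δ:[(p0 → p2)=T] refutes=False
  v=0010: Γ:[p0=F] Δ:[(p0 → p2)=T] refutes=False
  v=0011: Γ:[p0=F] Δ:[(p0 → p2)=T] refutes=False
  v=0100: Γ:[p0=F] Δ:[(p0 → p2)=T] refutes=False
  v=0101: Γ:[p0=F] Δ:[(p0 → p2)=T] refutes=False
  v=0110: Γ:[p0=F] Δ:[(p0 → p2)=T] refutes=False
  v=0111: Γ:[p0=F] Δ:[(p0 → p2)=T] refutes=False
  v=1000: Γ:[p0=T] Δ:[(p0 → p2)=F] refutes=True  ← countermodel

Result: [1, 0, 0, 0]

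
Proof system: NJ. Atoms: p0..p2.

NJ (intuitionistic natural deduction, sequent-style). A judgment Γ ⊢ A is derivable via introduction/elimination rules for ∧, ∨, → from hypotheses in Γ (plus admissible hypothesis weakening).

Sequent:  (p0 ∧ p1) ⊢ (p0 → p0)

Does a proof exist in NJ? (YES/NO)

Proof tree:
[Wk] (p0 ∧ p1) ⊢ (p0 → p0)
  [→I]  ⊢ (p0 → p0)
    [Ax] p0 ⊢ p0

Result: YES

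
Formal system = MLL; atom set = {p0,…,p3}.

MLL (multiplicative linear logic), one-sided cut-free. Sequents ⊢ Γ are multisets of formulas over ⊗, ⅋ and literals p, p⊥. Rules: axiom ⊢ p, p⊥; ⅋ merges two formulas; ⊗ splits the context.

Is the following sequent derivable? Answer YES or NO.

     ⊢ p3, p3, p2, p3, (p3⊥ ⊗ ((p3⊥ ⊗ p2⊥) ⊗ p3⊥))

Derivation trace:
[⊗]  ⊢ p3, p3, p2, p3, (p3⊥ ⊗ ((p3⊥ ⊗ p2⊥) ⊗ p3⊥))
  [Ax]  ⊢ p3, p3⊥
  [⊗]  ⊢ p3, p2, p3, ((p3⊥ ⊗ p2⊥) ⊗ p3⊥)
    [⊗]  ⊢ p3, p2, (p3⊥ ⊗ p2⊥)
      [Ax]  ⊢ p3, p3⊥
      [Ax]  ⊢ p2, p2⊥
    [Ax]  ⊢ p3, p3⊥

Result: YES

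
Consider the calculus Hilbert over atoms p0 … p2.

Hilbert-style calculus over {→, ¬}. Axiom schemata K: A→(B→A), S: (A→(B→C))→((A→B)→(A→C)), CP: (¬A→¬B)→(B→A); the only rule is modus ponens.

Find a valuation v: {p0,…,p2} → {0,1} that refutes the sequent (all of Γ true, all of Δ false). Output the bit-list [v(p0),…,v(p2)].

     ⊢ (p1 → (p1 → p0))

Enumerate valuations to refute Γ ⊢ Δ:
  v=000: Γ:[] Δ:[(p1 → (p1 → p0))=T] refutes=False
  v=001: Γ:[] Δ:[(p1 → (p1 → p0))=T] refutes=False
  v=010: Γ:[] Δ:[(p1 → (p1 → p0))=F] refutes=True  ← countermodel

Result: [0, 1, 0]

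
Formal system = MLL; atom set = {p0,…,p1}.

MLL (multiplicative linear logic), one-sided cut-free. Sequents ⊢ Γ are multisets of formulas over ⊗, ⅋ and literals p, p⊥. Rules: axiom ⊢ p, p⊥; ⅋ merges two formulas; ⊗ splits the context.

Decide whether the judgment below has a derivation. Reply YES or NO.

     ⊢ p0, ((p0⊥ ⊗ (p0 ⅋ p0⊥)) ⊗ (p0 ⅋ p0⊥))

Derivation trace:
[⊗]  ⊢ p0, ((p0⊥ ⊗ (p0 ⅋ p0⊥)) ⊗ (p0 ⅋ p0⊥))
  [⊗]  ⊢ p0, (p0⊥ ⊗ (p0 ⅋ p0⊥))
    [Ax]  ⊢ p0, p0⊥
    [⅋]  ⊢ (p0 ⅋ p0⊥)
      [Ax]  ⊢ p0, p0⊥
  [⅋]  ⊢ (p0 ⅋ p0⊥)
    [Ax]  ⊢ p0, p0⊥

Result: YES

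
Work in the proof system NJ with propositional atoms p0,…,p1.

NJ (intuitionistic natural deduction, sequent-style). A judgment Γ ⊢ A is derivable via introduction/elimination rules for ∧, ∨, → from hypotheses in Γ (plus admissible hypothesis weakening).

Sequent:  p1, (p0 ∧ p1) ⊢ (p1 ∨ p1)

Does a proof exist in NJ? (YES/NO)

Derivation trace:
[Wk] p1, (p0 ∧ p1) ⊢ (p1 ∨ p1)
  [∨I₂] p1 ⊢ (p1 ∨ p1)
    [Ax] p1 ⊢ p1

Result: YES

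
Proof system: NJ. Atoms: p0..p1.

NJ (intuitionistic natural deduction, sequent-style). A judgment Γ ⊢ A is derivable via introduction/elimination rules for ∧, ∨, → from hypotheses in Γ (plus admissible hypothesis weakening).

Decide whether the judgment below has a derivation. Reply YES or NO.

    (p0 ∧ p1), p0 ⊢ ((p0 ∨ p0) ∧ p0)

Derivation trace:
[∧I] (p0 ∧ p1), p0 ⊢ ((p0 ∨ p0) ∧ p0)
  [Wk] p0, (p0 ∧ p1) ⊢ (p0 ∨ p0)
    [∨I₂] p0 ⊢ (p0 ∨ p0)
      [Ax] p0 ⊢ p0
  [Ax] p0 ⊢ p0

Result: YES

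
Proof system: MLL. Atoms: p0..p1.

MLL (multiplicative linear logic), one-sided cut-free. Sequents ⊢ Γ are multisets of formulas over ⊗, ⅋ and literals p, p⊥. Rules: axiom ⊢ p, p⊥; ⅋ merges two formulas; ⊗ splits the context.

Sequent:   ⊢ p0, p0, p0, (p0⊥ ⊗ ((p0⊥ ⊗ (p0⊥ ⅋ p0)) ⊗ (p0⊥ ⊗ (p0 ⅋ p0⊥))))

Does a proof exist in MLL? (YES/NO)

Derivation (root first):
[⊗]  ⊢ p0, p0, p0, (p0⊥ ⊗ ((p0⊥ ⊗ (p0⊥ ⅋ p0)) ⊗ (p0⊥ ⊗ (p0 ⅋ p0⊥))))
  [Ax]  ⊢ p0, p0⊥
  [⊗]  ⊢ p0, p0, ((p0⊥ ⊗ (p0⊥ ⅋ p0)) ⊗ (p0⊥ ⊗ (p0 ⅋ p0⊥)))
    [⊗]  ⊢ p0, (p0⊥ ⊗ (p0⊥ ⅋ p0))
      [Ax]  ⊢ p0, p0⊥
      [⅋]  ⊢ (p0⊥ ⅋ p0)
        [Ax]  ⊢ p0, p0⊥
    [⊗]  ⊢ p0, (p0⊥ ⊗ (p0 ⅋ p0⊥))
      [Ax]  ⊢ p0, p0⊥
      [⅋]  ⊢ (p0 ⅋ p0⊥)
        [Ax]  ⊢ p0, p0⊥

Result: YES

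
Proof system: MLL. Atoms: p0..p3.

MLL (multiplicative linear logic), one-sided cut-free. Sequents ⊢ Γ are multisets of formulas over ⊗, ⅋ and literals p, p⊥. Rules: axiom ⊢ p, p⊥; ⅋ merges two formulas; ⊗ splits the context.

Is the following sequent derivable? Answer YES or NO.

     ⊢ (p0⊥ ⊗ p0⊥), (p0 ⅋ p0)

Proof tree:
[⅋]  ⊢ (p0⊥ ⊗ p0⊥), (p0 ⅋ p0)
  [⊗]  ⊢ p0, p0, (p0⊥ ⊗ p0⊥)
    [Ax]  ⊢ p0, p0⊥
    [Ax]  ⊢ p0, p0⊥

Result: YES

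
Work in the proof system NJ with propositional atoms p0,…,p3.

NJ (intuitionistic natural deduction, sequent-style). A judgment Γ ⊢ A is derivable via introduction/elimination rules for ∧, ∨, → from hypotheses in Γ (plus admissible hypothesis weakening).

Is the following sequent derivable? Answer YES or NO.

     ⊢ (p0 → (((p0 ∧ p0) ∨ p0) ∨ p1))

Proof tree:
[→I]  ⊢ (p0 → (((p0 ∧ p0) ∨ p0) ∨ p1))
  [∨I₁] p0 ⊢ (((p0 ∧ p0) ∨ p0) ∨ p1)
    [∨I₁] p0 ⊢ ((p0 ∧ p0) ∨ p0)
      [∧I] p0 ⊢ (p0 ∧ p0)
        [Ax] p0 ⊢ p0
        [Ax] p0 ⊢ p0

Result: YES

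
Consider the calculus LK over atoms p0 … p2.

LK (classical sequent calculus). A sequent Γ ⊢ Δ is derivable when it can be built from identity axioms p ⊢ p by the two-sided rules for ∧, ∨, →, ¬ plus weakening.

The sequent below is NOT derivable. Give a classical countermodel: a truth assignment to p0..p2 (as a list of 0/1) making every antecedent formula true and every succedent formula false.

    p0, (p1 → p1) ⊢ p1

Truth-table refutation:
  v=000: Γ:[p0=F, (p1 → p1)=T] Δ:[p1=F] refutes=False
  v=001: Γ:[p0=F, (p1 → p1)=T] Δ:[p1=F] refutes=False
  v=010: Γ:[p0=F, (p1 → p1)=T] Δ:[p1=T] refutes=False
  v=011: Γ:[p0=F, (p1 → p1)=T] Δ:[p1=T] refutes=False
  v=100: Γ:[p0=T, (p1 → p1)=T] Δ:[p1=F] refutes=True  ← countermodel

Result: [1, 0, 0]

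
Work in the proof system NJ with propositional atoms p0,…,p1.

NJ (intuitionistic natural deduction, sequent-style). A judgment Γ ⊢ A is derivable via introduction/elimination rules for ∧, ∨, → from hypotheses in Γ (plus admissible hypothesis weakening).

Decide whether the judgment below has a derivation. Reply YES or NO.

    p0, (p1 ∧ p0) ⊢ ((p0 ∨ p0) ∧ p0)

Derivation (root first):
[Wk] p0, (p1 ∧ p0) ⊢ ((p0 ∨ p0) ∧ p0)
  [∧I] p0 ⊢ ((p0 ∨ p0) ∧ p0)
    [∨I₂] p0 ⊢ (p0 ∨ p0)
      [Ax] p0 ⊢ p0
    [Ax] p0 ⊢ p0

Result: YES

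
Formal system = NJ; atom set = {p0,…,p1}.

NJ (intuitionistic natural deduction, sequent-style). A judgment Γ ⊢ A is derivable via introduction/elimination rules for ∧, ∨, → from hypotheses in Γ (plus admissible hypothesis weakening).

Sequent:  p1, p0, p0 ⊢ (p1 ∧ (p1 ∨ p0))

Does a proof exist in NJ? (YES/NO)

Derivation (root first):
[Wk] p1, p0, p0 ⊢ (p1 ∧ (p1 ∨ p0))
  [∧I] p1, p0 ⊢ (p1 ∧ (p1 ∨ p0))
    [Ax] p1 ⊢ p1
    [∨I₂] p0 ⊢ (p1 ∨ p0)
      [Ax] p0 ⊢ p0

Result: YES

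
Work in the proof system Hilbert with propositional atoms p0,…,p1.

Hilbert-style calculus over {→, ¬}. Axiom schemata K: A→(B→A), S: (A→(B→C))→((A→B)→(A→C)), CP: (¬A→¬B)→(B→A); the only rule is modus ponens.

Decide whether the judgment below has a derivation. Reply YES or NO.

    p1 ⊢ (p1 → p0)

Enumerate valuations to refute Γ ⊢ Δ:
  v=00: Γ:[p1=F] Δ:[(p1 → p0)=T] refutes=False
  v=01: Γ:[p1=T] Δ:[(p1 → p0)=F] refutes=True  ← countermodel

Result: NO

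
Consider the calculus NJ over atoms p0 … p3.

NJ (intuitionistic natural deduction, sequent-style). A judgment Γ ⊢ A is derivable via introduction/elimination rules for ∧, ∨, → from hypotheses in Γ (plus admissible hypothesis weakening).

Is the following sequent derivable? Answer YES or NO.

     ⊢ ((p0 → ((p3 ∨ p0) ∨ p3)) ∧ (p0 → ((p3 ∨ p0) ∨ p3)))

Derivation trace:
[∧I]  ⊢ ((p0 → ((p3 ∨ p0) ∨ p3)) ∧ (p0 → ((p3 ∨ p0) ∨ p3)))
  [→I]  ⊢ (p0 → ((p3 ∨ p0) ∨ p3))
    [∨I₁] p0 ⊢ ((p3 ∨ p0) ∨ p3)
      [∨I₂] p0 ⊢ (p3 ∨ p0)
        [Ax] p0 ⊢ p0
  [→I]  ⊢ (p0 → ((p3 ∨ p0) ∨ p3))
    [∨I₁] p0 ⊢ ((p3 ∨ p0) ∨ p3)
      [∨I₂] p0 ⊢ (p3 ∨ p0)
        [Ax] p0 ⊢ p0

Result: YES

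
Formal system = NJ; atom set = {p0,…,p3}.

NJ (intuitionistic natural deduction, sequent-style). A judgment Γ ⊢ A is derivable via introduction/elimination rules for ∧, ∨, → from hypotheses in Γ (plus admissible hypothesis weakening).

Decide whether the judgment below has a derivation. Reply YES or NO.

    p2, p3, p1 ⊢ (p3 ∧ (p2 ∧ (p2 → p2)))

Derivation (root first):
[Wk] p2, p3, p1 ⊢ (p3 ∧ (p2 ∧ (p2 → p2)))
  [∧I] p2, p3 ⊢ (p3 ∧ (p2 ∧ (p2 → p2)))
    [Ax] p3 ⊢ p3
    [∧I] p2 ⊢ (p2 ∧ (p2 → p2))
      [Ax] p2 ⊢ p2
      [→I]  ⊢ (p2 → p2)
        [Ax] p2 ⊢ p2

Result: YES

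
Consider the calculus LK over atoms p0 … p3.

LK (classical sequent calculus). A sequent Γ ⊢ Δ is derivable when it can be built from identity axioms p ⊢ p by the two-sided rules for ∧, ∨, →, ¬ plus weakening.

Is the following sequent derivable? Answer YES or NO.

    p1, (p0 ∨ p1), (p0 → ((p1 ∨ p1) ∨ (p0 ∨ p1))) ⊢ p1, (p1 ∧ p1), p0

Derivation (root first):
[→L] p1, (p0 ∨ p1), (p0 → ((p1 ∨ p1) ∨ (p0 ∨ p1))) ⊢ p1, (p1 ∧ p1), p0
  [∨L] (p0 ∨ p1) ⊢ p1, p0
    [Ax] p0 ⊢ p0
    [Ax] p1 ⊢ p1
  [∨L] p1, ((p1 ∨ p1) ∨ (p0 ∨ p1)) ⊢ p1, (p1 ∧ p1), p0
    [∧R] p1, (p1 ∨ p1) ⊢ (p1 ∧ p1)
      [∨L] (p1 ∨ p1) ⊢ p1
        [Ax] p1 ⊢ p1
        [Ax] p1 ⊢ p1
      [Ax] p1 ⊢ p1
    [∨L] (p0 ∨ p1) ⊢ p1, p0
      [Ax] p0 ⊢ p0
      [Ax] p1 ⊢ p1

Result: YES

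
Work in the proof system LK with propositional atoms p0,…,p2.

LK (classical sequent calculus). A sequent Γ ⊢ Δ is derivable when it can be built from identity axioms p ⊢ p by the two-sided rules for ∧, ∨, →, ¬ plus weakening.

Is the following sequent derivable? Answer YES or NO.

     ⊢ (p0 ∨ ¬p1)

Enumerate valuations to refute Γ ⊢ Δ:
  v=000: Γ:[] Δ:[(p0 ∨ ¬p1)=T] refutes=False
  v=001: Γ:[] Δ:[(p0 ∨ ¬p1)=T] refutes=False
  v=010: Γ:[] Δ:[(p0 ∨ ¬p1)=F] refutes=True  ← countermodel

Result: NO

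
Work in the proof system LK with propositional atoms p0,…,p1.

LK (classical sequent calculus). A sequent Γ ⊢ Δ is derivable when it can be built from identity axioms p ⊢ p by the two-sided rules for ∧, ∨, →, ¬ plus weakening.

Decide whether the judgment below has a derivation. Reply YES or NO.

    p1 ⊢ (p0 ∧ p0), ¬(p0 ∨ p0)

Derivation (root first):
[¬R] p1 ⊢ (p0 ∧ p0), ¬(p0 ∨ p0)
  [WL] (p0 ∨ p0), p1 ⊢ (p0 ∧ p0)
    [∨L] (p0 ∨ p0) ⊢ (p0 ∧ p0)
      [∧R] p0 ⊢ (p0 ∧ p0)
        [Ax] p0 ⊢ p0
        [Ax] p0 ⊢ p0
      [∧R] p0 ⊢ (p0 ∧ p0)
        [Ax] p0 ⊢ p0
        [Ax] p0 ⊢ p0

Result: YES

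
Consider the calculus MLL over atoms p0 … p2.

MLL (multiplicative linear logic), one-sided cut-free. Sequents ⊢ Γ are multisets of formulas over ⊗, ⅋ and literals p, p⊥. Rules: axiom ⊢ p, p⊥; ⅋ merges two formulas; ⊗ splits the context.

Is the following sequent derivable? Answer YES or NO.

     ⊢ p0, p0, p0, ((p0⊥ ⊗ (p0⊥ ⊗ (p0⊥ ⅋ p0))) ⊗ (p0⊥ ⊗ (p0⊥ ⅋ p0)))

Proof tree:
[⊗]  ⊢ p0, p0, p0, ((p0⊥ ⊗ (p0⊥ ⊗ (p0⊥ ⅋ p0))) ⊗ (p0⊥ ⊗ (p0⊥ ⅋ p0)))
  [⊗]  ⊢ p0, p0, (p0⊥ ⊗ (p0⊥ ⊗ (p0⊥ ⅋ p0)))
    [Ax]  ⊢ p0, p0⊥
    [⊗]  ⊢ p0, (p0⊥ ⊗ (p0⊥ ⅋ p0))
      [Ax]  ⊢ p0, p0⊥
      [⅋]  ⊢ (p0⊥ ⅋ p0)
        [Ax]  ⊢ p0, p0⊥
  [⊗]  ⊢ p0, (p0⊥ ⊗ (p0⊥ ⅋ p0))
    [Ax]  ⊢ p0, p0⊥
    [⅋]  ⊢ (p0⊥ ⅋ p0)
      [Ax]  ⊢ p0, p0⊥

Result: YES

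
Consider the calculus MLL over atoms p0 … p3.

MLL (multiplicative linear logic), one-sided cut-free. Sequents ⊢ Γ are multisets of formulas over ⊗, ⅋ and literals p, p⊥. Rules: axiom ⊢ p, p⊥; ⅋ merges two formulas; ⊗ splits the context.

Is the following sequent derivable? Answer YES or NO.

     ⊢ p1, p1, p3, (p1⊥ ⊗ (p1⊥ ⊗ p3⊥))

Derivation trace:
[⊗]  ⊢ p1, p1, p3, (p1⊥ ⊗ (p1⊥ ⊗ p3⊥))
  [Ax]  ⊢ p1, p1⊥
  [⊗]  ⊢ p1, p3, (p1⊥ ⊗ p3⊥)
    [Ax]  ⊢ p1, p1⊥
    [Ax]  ⊢ p3, p3⊥

Result: YES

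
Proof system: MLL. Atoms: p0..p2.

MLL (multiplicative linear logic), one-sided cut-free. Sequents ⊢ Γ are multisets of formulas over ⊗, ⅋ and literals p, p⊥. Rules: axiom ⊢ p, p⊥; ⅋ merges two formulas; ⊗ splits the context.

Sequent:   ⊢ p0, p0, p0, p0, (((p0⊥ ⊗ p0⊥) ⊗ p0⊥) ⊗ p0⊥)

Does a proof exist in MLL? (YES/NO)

Derivation trace:
[⊗]  ⊢ p0, p0, p0, p0, (((p0⊥ ⊗ p0⊥) ⊗ p0⊥) ⊗ p0⊥)
  [⊗]  ⊢ p0, p0, p0, ((p0⊥ ⊗ p0⊥) ⊗ p0⊥)
    [⊗]  ⊢ p0, p0, (p0⊥ ⊗ p0⊥)
      [Ax]  ⊢ p0, p0⊥
      [Ax]  ⊢ p0, p0⊥
    [Ax]  ⊢ p0, p0⊥
  [Ax]  ⊢ p0, p0⊥

Result: YES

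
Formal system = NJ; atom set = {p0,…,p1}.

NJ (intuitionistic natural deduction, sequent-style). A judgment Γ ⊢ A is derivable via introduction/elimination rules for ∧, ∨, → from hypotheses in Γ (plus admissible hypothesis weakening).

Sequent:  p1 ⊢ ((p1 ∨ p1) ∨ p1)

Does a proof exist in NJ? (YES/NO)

Derivation trace:
[∨I₁] p1 ⊢ ((p1 ∨ p1) ∨ p1)
  [∨I₁] p1 ⊢ (p1 ∨ p1)
    [Ax] p1 ⊢ p1

Result: YES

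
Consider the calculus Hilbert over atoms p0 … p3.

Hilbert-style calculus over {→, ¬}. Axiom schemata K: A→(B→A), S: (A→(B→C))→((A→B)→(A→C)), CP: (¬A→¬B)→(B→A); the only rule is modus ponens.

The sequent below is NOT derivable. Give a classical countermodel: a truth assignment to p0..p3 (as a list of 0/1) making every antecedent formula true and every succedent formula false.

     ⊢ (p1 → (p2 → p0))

Enumerate valuations to refute Γ ⊢ Δ:
  v=0000: Γ:[] Δ:[(p1 → (p2 → p0))=T] refutes=False
  v=0001: Γ:[] Δ:[(p1 → (p2 → p0))=T] refutes=False
  v=0010: Γ:[] Δ:[(p1 → (p2 → p0))=T] refutes=False
  v=0011: Γ:[] Δ:[(p1 → (p2 → p0))=T] refutes=False
  v=0100: Γ:[] Δ:[(p1 → (p2 → p0))=T] refutes=False
  v=0101: Γ:[] Δ:[(p1 → (p2 → p0))=T] refutes=False
  v=0110: Γ:[] Δ:[(p1 → (p2 → p0))=F] refutes=True  ← countermodel

Result: [0, 1, 1, 0]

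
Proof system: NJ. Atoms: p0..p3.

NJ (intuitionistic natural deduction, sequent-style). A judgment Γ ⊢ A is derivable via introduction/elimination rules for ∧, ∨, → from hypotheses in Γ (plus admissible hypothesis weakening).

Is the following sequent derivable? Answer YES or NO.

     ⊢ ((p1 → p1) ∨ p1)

Derivation (root first):
[∨I₁]  ⊢ ((p1 → p1) ∨ p1)
  [→I]  ⊢ (p1 → p1)
    [Ax] p1 ⊢ p1

Result: YES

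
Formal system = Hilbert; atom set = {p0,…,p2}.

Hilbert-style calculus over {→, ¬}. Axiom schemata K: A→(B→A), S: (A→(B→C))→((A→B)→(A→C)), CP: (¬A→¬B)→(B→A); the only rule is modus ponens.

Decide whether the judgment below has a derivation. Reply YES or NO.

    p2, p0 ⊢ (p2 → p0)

Proof tree:
[MP] p2, p0 ⊢ (p2 → p0)
  [K]  ⊢ (p0 → (p2 → p0))
  [MP] p2, p0 ⊢ p0
    [MP] p0 ⊢ (p2 → p0)
      [K]  ⊢ (p0 → (p2 → p0))
      [Hyp] p0 ⊢ p0
    [Hyp] p2 ⊢ p2

Result: YES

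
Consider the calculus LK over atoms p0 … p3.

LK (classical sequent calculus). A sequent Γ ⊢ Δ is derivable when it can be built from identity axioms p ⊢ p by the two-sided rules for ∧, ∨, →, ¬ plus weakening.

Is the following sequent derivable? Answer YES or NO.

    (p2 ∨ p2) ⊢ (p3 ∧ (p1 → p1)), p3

Search for a countermodel by truth-table:
  v=0000: Γ:[(p2 ∨ p2)=F] Δ:[(p3 ∧ (p1 → p1))=F, p3=F] refutes=False
  v=0001: Γ:[(p2 ∨ p2)=F] Δ:[(p3 ∧ (p1 → p1))=T, p3=T] refutes=False
  v=0010: Γ:[(p2 ∨ p2)=T] Δ:[(p3 ∧ (p1 → p1))=F, p3=F] refutes=True  ← countermodel

Result: NO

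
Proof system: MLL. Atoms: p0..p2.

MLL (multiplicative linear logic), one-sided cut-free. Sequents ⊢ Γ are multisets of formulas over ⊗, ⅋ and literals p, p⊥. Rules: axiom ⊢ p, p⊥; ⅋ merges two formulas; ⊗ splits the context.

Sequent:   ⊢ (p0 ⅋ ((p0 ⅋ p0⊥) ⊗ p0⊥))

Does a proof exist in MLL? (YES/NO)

Derivation trace:
[⅋]  ⊢ (p0 ⅋ ((p0 ⅋ p0⊥) ⊗ p0⊥))
  [⊗]  ⊢ p0, ((p0 ⅋ p0⊥) ⊗ p0⊥)
    [⅋]  ⊢ (p0 ⅋ p0⊥)
      [Ax]  ⊢ p0, p0⊥
    [Ax]  ⊢ p0, p0⊥

Result: YES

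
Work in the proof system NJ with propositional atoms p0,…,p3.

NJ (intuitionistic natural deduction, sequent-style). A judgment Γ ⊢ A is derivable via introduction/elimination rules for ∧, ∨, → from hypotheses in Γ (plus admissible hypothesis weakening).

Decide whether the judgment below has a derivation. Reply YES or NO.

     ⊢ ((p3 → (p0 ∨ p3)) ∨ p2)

Derivation (root first):
[∨I₁]  ⊢ ((p3 → (p0 ∨ p3)) ∨ p2)
  [→I]  ⊢ (p3 → (p0 ∨ p3))
    [∨I₂] p3 ⊢ (p0 ∨ p3)
      [Ax] p3 ⊢ p3

Result: YES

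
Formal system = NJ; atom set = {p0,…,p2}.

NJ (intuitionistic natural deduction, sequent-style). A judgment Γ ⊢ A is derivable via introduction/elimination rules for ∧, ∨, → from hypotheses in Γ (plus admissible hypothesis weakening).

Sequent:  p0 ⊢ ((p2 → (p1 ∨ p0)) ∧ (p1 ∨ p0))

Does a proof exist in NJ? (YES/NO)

Derivation trace:
[∧I] p0 ⊢ ((p2 → (p1 ∨ p0)) ∧ (p1 ∨ p0))
  [→I] p0 ⊢ (p2 → (p1 ∨ p0))
    [Wk] p0, p2 ⊢ (p1 ∨ p0)
      [∨I₂] p0 ⊢ (p1 ∨ p0)
        [Ax] p0 ⊢ p0
  [∨I₂] p0 ⊢ (p1 ∨ p0)
    [Ax] p0 ⊢ p0

Result: YES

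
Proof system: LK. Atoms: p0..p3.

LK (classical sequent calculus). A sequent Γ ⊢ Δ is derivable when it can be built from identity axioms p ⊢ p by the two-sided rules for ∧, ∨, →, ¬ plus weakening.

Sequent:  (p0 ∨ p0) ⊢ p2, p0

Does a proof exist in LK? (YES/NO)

Proof tree:
[∨L] (p0 ∨ p0) ⊢ p2, p0
  [Ax] p0 ⊢ p0
  [WR] p0 ⊢ p0, p2
    [Ax] p0 ⊢ p0

Result: YES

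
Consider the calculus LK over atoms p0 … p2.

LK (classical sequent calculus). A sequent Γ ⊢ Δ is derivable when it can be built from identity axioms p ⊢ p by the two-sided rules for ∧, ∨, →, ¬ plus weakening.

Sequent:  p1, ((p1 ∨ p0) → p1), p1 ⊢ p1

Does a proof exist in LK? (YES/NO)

Proof tree:
[WL] p1, ((p1 ∨ p0) → p1), p1 ⊢ p1
  [→L] p1, ((p1 ∨ p0) → p1) ⊢ p1
    [∨R] p1 ⊢ (p1 ∨ p0)
      [WR] p1 ⊢ p1, p0
        [Ax] p1 ⊢ p1
    [Ax] p1 ⊢ p1

Result: YES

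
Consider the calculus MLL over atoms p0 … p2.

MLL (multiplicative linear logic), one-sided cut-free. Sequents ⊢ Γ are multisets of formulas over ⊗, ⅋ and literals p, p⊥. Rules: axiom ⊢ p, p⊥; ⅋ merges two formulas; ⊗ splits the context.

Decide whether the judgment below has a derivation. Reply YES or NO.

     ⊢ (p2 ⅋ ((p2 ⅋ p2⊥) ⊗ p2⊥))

Derivation trace:
[⅋]  ⊢ (p2 ⅋ ((p2 ⅋ p2⊥) ⊗ p2⊥))
  [⊗]  ⊢ p2, ((p2 ⅋ p2⊥) ⊗ p2⊥)
    [⅋]  ⊢ (p2 ⅋ p2⊥)
      [Ax]  ⊢ p2, p2⊥
    [Ax]  ⊢ p2, p2⊥

Result: YES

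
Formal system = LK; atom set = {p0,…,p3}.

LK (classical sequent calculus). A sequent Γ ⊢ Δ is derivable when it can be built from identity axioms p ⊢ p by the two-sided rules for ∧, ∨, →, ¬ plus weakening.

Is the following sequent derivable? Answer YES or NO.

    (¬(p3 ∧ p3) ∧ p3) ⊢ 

Derivation trace:
[∧L] (¬(p3 ∧ p3) ∧ p3) ⊢ 
  [¬L] p3, ¬(p3 ∧ p3) ⊢ 
    [∧R] p3 ⊢ (p3 ∧ p3)
      [WL] p3, p3 ⊢ p3
        [Ax] p3 ⊢ p3
      [WL] p3, p3 ⊢ p3
        [Ax] p3 ⊢ p3

Result: YES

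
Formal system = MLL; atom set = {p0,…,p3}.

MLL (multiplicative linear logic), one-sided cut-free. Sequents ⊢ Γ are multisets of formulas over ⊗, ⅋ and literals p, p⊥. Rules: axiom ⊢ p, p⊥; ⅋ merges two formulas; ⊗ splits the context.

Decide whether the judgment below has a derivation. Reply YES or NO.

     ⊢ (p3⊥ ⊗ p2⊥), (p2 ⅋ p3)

Derivation (root first):
[⅋]  ⊢ (p3⊥ ⊗ p2⊥), (p2 ⅋ p3)
  [⊗]  ⊢ p3, p2, (p3⊥ ⊗ p2⊥)
    [Ax]  ⊢ p3, p3⊥
    [Ax]  ⊢ p2, p2⊥

Result: YES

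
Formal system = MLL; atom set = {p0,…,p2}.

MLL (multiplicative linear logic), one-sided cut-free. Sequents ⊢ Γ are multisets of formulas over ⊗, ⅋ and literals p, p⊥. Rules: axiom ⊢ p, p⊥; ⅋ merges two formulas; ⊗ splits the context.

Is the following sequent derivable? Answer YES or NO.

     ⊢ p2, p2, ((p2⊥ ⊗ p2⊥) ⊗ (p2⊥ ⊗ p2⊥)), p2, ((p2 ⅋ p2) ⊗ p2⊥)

Derivation (root first):
[⊗]  ⊢ p2, p2, ((p2⊥ ⊗ p2⊥) ⊗ (p2⊥ ⊗ p2⊥)), p2, ((p2 ⅋ p2) ⊗ p2⊥)
  [⅋]  ⊢ p2, p2, ((p2⊥ ⊗ p2⊥) ⊗ (p2⊥ ⊗ p2⊥)), (p2 ⅋ p2)
    [⊗]  ⊢ p2, p2, p2, p2, ((p2⊥ ⊗ p2⊥) ⊗ (p2⊥ ⊗ p2⊥))
      [⊗]  ⊢ p2, p2, (p2⊥ ⊗ p2⊥)
        [Ax]  ⊢ p2, p2⊥
        [Ax]  ⊢ p2, p2⊥
      [⊗]  ⊢ p2, p2, (p2⊥ ⊗ p2⊥)
        [Ax]  ⊢ p2, p2⊥
        [Ax]  ⊢ p2, p2⊥
  [Ax]  ⊢ p2, p2⊥

Result: YES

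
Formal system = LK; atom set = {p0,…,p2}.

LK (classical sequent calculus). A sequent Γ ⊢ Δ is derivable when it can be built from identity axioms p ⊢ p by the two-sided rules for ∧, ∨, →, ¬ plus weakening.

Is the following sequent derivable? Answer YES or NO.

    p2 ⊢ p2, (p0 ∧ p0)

Derivation trace:
[∧R] p2 ⊢ p2, (p0 ∧ p0)
  [WR] p2 ⊢ p2, p0
    [Ax] p2 ⊢ p2
  [WR] p2 ⊢ p2, p0
    [Ax] p2 ⊢ p2

Result: YES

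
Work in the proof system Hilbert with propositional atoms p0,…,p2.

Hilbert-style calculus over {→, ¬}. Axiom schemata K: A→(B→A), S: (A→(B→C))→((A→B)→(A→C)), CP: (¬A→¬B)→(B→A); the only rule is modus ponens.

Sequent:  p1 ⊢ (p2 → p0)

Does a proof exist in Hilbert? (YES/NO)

Enumerate valuations to refute Γ ⊢ Δ:
  v=000: Γ:[p1=F] Δ:[(p2 → p0)=T] refutes=False
  v=001: Γ:[p1=F] Δ:[(p2 → p0)=F] refutes=False
  v=010: Γ:[p1=T] Δ:[(p2 → p0)=T] refutes=False
  v=011: Γ:[p1=T] Δ:[(p2 → p0)=F] refutes=True  ← countermodel

Result: NO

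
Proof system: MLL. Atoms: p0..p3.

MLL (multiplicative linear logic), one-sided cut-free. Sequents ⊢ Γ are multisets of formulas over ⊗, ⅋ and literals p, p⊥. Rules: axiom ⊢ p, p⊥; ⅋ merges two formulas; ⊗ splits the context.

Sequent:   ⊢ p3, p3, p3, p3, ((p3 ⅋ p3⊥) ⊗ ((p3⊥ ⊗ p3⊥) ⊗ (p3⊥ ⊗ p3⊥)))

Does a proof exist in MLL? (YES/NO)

Proof tree:
[⊗]  ⊢ p3, p3, p3, p3, ((p3 ⅋ p3⊥) ⊗ ((p3⊥ ⊗ p3⊥) ⊗ (p3⊥ ⊗ p3⊥)))
  [⅋]  ⊢ (p3 ⅋ p3⊥)
    [Ax]  ⊢ p3, p3⊥
  [⊗]  ⊢ p3, p3, p3, p3, ((p3⊥ ⊗ p3⊥) ⊗ (p3⊥ ⊗ p3⊥))
    [⊗]  ⊢ p3, p3, (p3⊥ ⊗ p3⊥)
      [Ax]  ⊢ p3, p3⊥
      [Ax]  ⊢ p3, p3⊥
    [⊗]  ⊢ p3, p3, (p3⊥ ⊗ p3⊥)
      [Ax]  ⊢ p3, p3⊥
      [Ax]  ⊢ p3, p3⊥

Result: YES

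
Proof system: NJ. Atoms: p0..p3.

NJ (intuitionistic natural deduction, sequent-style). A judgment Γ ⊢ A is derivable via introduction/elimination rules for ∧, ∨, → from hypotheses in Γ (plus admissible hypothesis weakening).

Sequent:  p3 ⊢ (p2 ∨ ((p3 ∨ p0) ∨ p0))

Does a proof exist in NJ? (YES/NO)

Derivation (root first):
[∨I₂] p3 ⊢ (p2 ∨ ((p3 ∨ p0) ∨ p0))
  [∨I₁] p3 ⊢ ((p3 ∨ p0) ∨ p0)
    [∨I₁] p3 ⊢ (p3 ∨ p0)
      [Ax] p3 ⊢ p3

Result: YES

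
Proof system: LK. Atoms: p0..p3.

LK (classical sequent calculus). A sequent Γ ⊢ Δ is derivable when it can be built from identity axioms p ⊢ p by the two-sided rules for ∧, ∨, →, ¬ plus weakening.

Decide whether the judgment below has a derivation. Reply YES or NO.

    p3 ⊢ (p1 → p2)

Truth-table refutation:
  v=0000: Γ:[p3=F] Δ:[(p1 → p2)=T] refutes=False
  v=0001: Γ:[p3=T] Δ:[(p1 → p2)=T] refutes=False
  v=0010: Γ:[p3=F] Δ:[(p1 → p2)=T] refutes=False
  v=0011: Γ:[p3=T] Δ:[(p1 → p2)=T] refutes=False
  v=0100: Γ:[p3=F] Δ:[(p1 → p2)=F] refutes=False
  v=0101: Γ:[p3=T] Δ:[(p1 → p2)=F] refutes=True  ← countermodel

Result: NO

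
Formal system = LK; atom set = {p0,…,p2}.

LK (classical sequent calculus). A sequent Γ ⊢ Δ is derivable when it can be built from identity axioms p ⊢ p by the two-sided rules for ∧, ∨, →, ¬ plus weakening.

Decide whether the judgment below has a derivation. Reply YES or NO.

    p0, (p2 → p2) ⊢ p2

Truth-table refutation:
  v=000: Γ:[p0=F, (p2 → p2)=T] Δ:[p2=F] refutes=False
  v=001: Γ:[p0=F, (p2 → p2)=T] Δ:[p2=T] refutes=False
  v=010: Γ:[p0=F, (p2 → p2)=T] Δ:[p2=F] refutes=False
  v=011: Γ:[p0=F, (p2 → p2)=T] Δ:[p2=T] refutes=False
  v=100: Γ:[p0=T, (p2 → p2)=T] Δ:[p2=F] refutes=True  ← countermodel

Result: NO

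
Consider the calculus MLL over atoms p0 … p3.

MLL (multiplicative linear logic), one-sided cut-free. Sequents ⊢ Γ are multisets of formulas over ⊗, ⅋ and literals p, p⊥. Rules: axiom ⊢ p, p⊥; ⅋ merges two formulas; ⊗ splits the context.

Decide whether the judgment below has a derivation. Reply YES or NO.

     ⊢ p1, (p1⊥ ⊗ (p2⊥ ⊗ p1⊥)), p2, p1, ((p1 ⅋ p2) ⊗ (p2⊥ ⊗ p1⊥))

Proof tree:
[⊗]  ⊢ p1, (p1⊥ ⊗ (p2⊥ ⊗ p1⊥)), p2, p1, ((p1 ⅋ p2) ⊗ (p2⊥ ⊗ p1⊥))
  [⅋]  ⊢ p1, (p1⊥ ⊗ (p2⊥ ⊗ p1⊥)), (p1 ⅋ p2)
    [⊗]  ⊢ p1, p2, p1, (p1⊥ ⊗ (p2⊥ ⊗ p1⊥))
      [Ax]  ⊢ p1, p1⊥
      [⊗]  ⊢ p2, p1, (p2⊥ ⊗ p1⊥)
        [Ax]  ⊢ p2, p2⊥
        [Ax]  ⊢ p1, p1⊥
  [⊗]  ⊢ p2, p1, (p2⊥ ⊗ p1⊥)
    [Ax]  ⊢ p2, p2⊥
    [Ax]  ⊢ p1, p1⊥

Result: YES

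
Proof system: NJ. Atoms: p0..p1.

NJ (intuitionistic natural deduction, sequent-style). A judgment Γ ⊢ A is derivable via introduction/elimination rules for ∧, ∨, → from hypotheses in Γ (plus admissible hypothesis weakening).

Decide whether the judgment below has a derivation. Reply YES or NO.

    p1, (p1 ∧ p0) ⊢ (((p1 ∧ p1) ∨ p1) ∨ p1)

Derivation (root first):
[∨I₁] p1, (p1 ∧ p0) ⊢ (((p1 ∧ p1) ∨ p1) ∨ p1)
  [∨I₁] p1, (p1 ∧ p0) ⊢ ((p1 ∧ p1) ∨ p1)
    [∧I] p1, (p1 ∧ p0) ⊢ (p1 ∧ p1)
      [Ax] p1 ⊢ p1
      [Wk] p1, (p1 ∧ p0) ⊢ p1
        [Ax] p1 ⊢ p1

Result: YES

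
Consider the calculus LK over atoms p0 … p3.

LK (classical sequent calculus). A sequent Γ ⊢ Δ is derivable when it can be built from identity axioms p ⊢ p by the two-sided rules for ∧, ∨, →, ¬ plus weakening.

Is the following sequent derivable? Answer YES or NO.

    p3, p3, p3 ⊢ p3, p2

Derivation (root first):
[WR] p3, p3, p3 ⊢ p3, p2
  [WL] p3, p3, p3 ⊢ p3
    [WL] p3, p3 ⊢ p3
      [Ax] p3 ⊢ p3

Result: YES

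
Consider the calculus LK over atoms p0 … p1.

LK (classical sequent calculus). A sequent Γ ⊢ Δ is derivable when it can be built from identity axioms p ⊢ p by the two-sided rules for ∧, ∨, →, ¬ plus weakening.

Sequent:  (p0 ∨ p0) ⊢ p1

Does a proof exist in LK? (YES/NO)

Enumerate valuations to refute Γ ⊢ Δ:
  v=00: Γ:[(p0 ∨ p0)=F] Δ:[p1=F] refutes=False
  v=01: Γ:[(p0 ∨ p0)=F] Δ:[p1=T] refutes=False
  v=10: Γ:[(p0 ∨ p0)=T] Δ:[p1=F] refutes=True  ← countermodel

Result: NO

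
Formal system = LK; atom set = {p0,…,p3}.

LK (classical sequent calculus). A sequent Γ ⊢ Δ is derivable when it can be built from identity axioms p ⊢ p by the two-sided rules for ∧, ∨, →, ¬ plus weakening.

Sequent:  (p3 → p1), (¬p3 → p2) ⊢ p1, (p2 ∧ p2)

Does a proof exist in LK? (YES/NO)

Proof tree:
[→L] (p3 → p1), (¬p3 → p2) ⊢ p1, (p2 ∧ p2)
  [¬R] (p3 → p1) ⊢ p1, ¬p3
    [→L] p3, (p3 → p1) ⊢ p1
      [Ax] p3 ⊢ p3
      [Ax] p1 ⊢ p1
  [∧R] p2 ⊢ (p2 ∧ p2)
    [Ax] p2 ⊢ p2
    [Ax] p2 ⊢ p2

Result: YES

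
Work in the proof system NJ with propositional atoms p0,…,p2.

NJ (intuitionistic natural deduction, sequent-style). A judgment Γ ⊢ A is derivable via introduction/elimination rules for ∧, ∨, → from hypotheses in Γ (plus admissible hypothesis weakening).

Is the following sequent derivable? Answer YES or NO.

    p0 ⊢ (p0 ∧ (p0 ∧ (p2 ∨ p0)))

Derivation (root first):
[∧I] p0 ⊢ (p0 ∧ (p0 ∧ (p2 ∨ p0)))
  [Ax] p0 ⊢ p0
  [∧I] p0 ⊢ (p0 ∧ (p2 ∨ p0))
    [Ax] p0 ⊢ p0
    [∨I₂] p0 ⊢ (p2 ∨ p0)
      [Ax] p0 ⊢ p0

Result: YES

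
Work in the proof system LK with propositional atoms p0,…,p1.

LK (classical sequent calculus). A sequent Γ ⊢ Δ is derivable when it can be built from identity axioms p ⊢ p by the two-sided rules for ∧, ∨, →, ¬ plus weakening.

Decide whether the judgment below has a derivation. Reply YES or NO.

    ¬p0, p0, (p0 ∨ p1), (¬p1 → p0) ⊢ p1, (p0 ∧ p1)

Proof tree:
[∧R] ¬p0, p0, (p0 ∨ p1), (¬p1 → p0) ⊢ p1, (p0 ∧ p1)
  [WL] (¬p1 → p0), p0 ⊢ p1, p0
    [→L] (¬p1 → p0) ⊢ p1, p0
      [¬R]  ⊢ p1, ¬p1
        [Ax] p1 ⊢ p1
      [Ax] p0 ⊢ p0
  [¬L] (p0 ∨ p1), ¬p0 ⊢ p1
    [∨L] (p0 ∨ p1) ⊢ p1, p0
      [Ax] p0 ⊢ p0
      [Ax] p1 ⊢ p1

Result: YES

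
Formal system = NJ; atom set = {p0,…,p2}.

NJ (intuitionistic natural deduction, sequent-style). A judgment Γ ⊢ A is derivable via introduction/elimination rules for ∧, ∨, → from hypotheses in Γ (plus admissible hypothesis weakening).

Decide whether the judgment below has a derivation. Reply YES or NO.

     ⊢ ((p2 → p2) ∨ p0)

Derivation (root first):
[∨I₁]  ⊢ ((p2 → p2) ∨ p0)
  [→I]  ⊢ (p2 → p2)
    [Ax] p2 ⊢ p2

Result: YES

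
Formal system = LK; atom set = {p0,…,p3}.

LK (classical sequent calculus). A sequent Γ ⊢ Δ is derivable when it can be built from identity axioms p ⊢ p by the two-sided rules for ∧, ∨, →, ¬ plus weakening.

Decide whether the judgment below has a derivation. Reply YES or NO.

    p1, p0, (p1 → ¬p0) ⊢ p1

Proof tree:
[→L] p1, p0, (p1 → ¬p0) ⊢ p1
  [Ax] p1 ⊢ p1
  [WR] p0, ¬p0 ⊢ p1
    [¬L] p0, ¬p0 ⊢ 
      [Ax] p0 ⊢ p0

Result: YES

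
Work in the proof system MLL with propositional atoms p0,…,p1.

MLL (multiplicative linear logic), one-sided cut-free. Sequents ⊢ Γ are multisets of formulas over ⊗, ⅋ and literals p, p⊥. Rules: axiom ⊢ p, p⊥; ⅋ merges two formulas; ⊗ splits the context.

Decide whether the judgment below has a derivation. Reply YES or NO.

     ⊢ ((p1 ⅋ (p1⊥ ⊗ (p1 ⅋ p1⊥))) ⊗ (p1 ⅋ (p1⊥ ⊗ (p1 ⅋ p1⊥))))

Derivation trace:
[⊗]  ⊢ ((p1 ⅋ (p1⊥ ⊗ (p1 ⅋ p1⊥))) ⊗ (p1 ⅋ (p1⊥ ⊗ (p1 ⅋ p1⊥))))
  [⅋]  ⊢ (p1 ⅋ (p1⊥ ⊗ (p1 ⅋ p1⊥)))
    [⊗]  ⊢ p1, (p1⊥ ⊗ (p1 ⅋ p1⊥))
      [Ax]  ⊢ p1, p1⊥
      [⅋]  ⊢ (p1 ⅋ p1⊥)
        [Ax]  ⊢ p1, p1⊥
  [⅋]  ⊢ (p1 ⅋ (p1⊥ ⊗ (p1 ⅋ p1⊥)))
    [⊗]  ⊢ p1, (p1⊥ ⊗ (p1 ⅋ p1⊥))
      [Ax]  ⊢ p1, p1⊥
      [⅋]  ⊢ (p1 ⅋ p1⊥)
        [Ax]  ⊢ p1, p1⊥

Result: YES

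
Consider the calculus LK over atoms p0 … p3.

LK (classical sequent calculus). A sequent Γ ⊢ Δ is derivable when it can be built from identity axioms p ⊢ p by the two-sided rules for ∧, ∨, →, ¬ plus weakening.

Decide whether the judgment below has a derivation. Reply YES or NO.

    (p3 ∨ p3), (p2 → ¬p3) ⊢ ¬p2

Derivation (root first):
[¬R] (p3 ∨ p3), (p2 → ¬p3) ⊢ ¬p2
  [→L] p2, (p3 ∨ p3), (p2 → ¬p3) ⊢ 
    [Ax] p2 ⊢ p2
    [¬L] (p3 ∨ p3), ¬p3 ⊢ 
      [∨L] (p3 ∨ p3) ⊢ p3
        [Ax] p3 ⊢ p3
        [Ax] p3 ⊢ p3

Result: YES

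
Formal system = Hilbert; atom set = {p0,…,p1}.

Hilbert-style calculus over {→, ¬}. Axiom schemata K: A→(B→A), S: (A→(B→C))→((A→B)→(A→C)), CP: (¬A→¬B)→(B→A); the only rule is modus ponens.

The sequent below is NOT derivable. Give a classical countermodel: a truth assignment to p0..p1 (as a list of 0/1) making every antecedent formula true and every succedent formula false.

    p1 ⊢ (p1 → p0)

Truth-table refutation:
  v=00: Γ:[p1=F] Δ:[(p1 → p0)=T] refutes=False
  v=01: Γ:[p1=T] Δ:[(p1 → p0)=F] refutes=True  ← countermodel

Result: [0, 1]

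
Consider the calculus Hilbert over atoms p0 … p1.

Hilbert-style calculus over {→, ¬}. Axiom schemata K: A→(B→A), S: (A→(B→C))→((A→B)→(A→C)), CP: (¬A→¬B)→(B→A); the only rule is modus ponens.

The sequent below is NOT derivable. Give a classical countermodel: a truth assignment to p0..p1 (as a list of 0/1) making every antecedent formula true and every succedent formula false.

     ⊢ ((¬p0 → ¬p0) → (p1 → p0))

Truth-table refutation:
  v=00: Γ:[] Δ:[((¬p0 → ¬p0) → (p1 → p0))=T] refutes=False
  v=01: Γ:[] Δ:[((¬p0 → ¬p0) → (p1 → p0))=F] refutes=True  ← countermodel

Result: [0, 1]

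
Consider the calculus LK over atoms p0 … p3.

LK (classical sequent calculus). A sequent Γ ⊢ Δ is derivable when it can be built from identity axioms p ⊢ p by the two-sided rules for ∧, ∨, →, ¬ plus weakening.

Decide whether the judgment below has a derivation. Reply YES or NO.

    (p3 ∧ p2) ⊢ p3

Derivation (root first):
[∧L] (p3 ∧ p2) ⊢ p3
  [WL] p3, p2 ⊢ p3
    [Ax] p3 ⊢ p3

Result: YES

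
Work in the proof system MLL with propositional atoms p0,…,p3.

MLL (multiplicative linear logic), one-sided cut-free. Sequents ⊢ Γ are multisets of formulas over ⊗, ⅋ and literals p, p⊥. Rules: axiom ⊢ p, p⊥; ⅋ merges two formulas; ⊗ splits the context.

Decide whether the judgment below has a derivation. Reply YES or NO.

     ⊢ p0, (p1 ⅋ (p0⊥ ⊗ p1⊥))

Proof tree:
[⅋]  ⊢ p0, (p1 ⅋ (p0⊥ ⊗ p1⊥))
  [⊗]  ⊢ p0, p1, (p0⊥ ⊗ p1⊥)
    [Ax]  ⊢ p0, p0⊥
    [Ax]  ⊢ p1, p1⊥

Result: YES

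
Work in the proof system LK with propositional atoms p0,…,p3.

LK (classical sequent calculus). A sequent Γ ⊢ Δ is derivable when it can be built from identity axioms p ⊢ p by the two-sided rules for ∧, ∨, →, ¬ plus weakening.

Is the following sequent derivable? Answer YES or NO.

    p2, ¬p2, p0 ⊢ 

Derivation trace:
[WL] p2, ¬p2, p0 ⊢ 
  [¬L] p2, ¬p2 ⊢ 
    [Ax] p2 ⊢ p2

Result: YES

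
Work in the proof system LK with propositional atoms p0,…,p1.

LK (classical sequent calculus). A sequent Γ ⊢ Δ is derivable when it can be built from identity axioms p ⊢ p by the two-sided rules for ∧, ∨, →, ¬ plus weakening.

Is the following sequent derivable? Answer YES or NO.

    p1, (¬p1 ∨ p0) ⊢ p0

Derivation (root first):
[∨L] p1, (¬p1 ∨ p0) ⊢ p0
  [¬L] p1, ¬p1 ⊢ 
    [Ax] p1 ⊢ p1
  [Ax] p0 ⊢ p0

Result: YES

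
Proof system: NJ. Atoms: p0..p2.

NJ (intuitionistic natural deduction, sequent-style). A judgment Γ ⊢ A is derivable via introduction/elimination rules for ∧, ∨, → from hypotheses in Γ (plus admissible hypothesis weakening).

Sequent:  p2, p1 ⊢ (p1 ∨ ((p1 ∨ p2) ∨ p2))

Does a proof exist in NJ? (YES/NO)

Derivation trace:
[∨I₂] p2, p1 ⊢ (p1 ∨ ((p1 ∨ p2) ∨ p2))
  [∨I₁] p2, p1 ⊢ ((p1 ∨ p2) ∨ p2)
    [Wk] p2, p1 ⊢ (p1 ∨ p2)
      [∨I₂] p2 ⊢ (p1 ∨ p2)
        [Ax] p2 ⊢ p2

Result: YES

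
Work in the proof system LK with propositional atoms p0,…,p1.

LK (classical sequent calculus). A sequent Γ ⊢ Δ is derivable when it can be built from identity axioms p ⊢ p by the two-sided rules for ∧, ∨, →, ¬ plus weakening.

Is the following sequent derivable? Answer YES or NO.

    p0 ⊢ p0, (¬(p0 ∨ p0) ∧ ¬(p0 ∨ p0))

Proof tree:
[WL] p0 ⊢ p0, (¬(p0 ∨ p0) ∧ ¬(p0 ∨ p0))
  [∧R]  ⊢ p0, (¬(p0 ∨ p0) ∧ ¬(p0 ∨ p0))
    [¬R]  ⊢ p0, ¬(p0 ∨ p0)
      [∨L] (p0 ∨ p0) ⊢ p0
        [Ax] p0 ⊢ p0
        [Ax] p0 ⊢ p0
    [¬R]  ⊢ p0, ¬(p0 ∨ p0)
      [∨L] (p0 ∨ p0) ⊢ p0
        [Ax] p0 ⊢ p0
        [Ax] p0 ⊢ p0

Result: YES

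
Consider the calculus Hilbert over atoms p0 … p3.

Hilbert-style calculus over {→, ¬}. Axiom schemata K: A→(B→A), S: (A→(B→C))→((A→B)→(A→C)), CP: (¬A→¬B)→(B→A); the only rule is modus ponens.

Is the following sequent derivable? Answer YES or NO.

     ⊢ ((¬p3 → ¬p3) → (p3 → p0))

Search for a countermodel by truth-table:
  v=0000: Γ:[] Δ:[((¬p3 → ¬p3) → (p3 → p0))=T] refutes=False
  v=0001: Γ:[] Δ:[((¬p3 → ¬p3) → (p3 → p0))=F] refutes=True  ← countermodel

Result: NO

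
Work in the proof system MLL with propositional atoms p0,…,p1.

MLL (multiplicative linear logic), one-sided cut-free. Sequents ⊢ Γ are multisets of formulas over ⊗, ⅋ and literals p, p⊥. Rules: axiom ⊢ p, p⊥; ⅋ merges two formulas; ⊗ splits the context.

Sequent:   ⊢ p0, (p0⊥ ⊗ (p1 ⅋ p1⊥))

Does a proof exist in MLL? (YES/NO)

Derivation (root first):
[⊗]  ⊢ p0, (p0⊥ ⊗ (p1 ⅋ p1⊥))
  [Ax]  ⊢ p0, p0⊥
  [⅋]  ⊢ (p1 ⅋ p1⊥)
    [Ax]  ⊢ p1, p1⊥

Result: YES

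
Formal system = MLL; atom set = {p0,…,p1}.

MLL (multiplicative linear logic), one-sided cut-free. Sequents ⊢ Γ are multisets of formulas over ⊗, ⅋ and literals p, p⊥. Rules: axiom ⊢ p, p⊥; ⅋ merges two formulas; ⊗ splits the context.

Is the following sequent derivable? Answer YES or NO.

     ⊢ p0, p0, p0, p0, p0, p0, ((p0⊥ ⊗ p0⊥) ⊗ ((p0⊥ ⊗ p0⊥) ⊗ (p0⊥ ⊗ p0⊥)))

Derivation trace:
[⊗]  ⊢ p0, p0, p0, p0, p0, p0, ((p0⊥ ⊗ p0⊥) ⊗ ((p0⊥ ⊗ p0⊥) ⊗ (p0⊥ ⊗ p0⊥)))
  [⊗]  ⊢ p0, p0, (p0⊥ ⊗ p0⊥)
    [Ax]  ⊢ p0, p0⊥
    [Ax]  ⊢ p0, p0⊥
  [⊗]  ⊢ p0, p0, p0, p0, ((p0⊥ ⊗ p0⊥) ⊗ (p0⊥ ⊗ p0⊥))
    [⊗]  ⊢ p0, p0, (p0⊥ ⊗ p0⊥)
      [Ax]  ⊢ p0, p0⊥
      [Ax]  ⊢ p0, p0⊥
    [⊗]  ⊢ p0, p0, (p0⊥ ⊗ p0⊥)
      [Ax]  ⊢ p0, p0⊥
      [Ax]  ⊢ p0, p0⊥

Result: YES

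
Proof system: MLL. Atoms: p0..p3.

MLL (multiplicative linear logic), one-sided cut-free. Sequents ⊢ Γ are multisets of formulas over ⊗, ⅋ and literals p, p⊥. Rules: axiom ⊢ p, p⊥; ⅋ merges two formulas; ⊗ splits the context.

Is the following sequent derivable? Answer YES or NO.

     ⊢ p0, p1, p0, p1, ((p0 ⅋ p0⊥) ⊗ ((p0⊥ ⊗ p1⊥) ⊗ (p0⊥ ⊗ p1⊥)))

Proof tree:
[⊗]  ⊢ p0, p1, p0, p1, ((p0 ⅋ p0⊥) ⊗ ((p0⊥ ⊗ p1⊥) ⊗ (p0⊥ ⊗ p1⊥)))
  [⅋]  ⊢ (p0 ⅋ p0⊥)
    [Ax]  ⊢ p0, p0⊥
  [⊗]  ⊢ p0, p1, p0, p1, ((p0⊥ ⊗ p1⊥) ⊗ (p0⊥ ⊗ p1⊥))
    [⊗]  ⊢ p0, p1, (p0⊥ ⊗ p1⊥)
      [Ax]  ⊢ p0, p0⊥
      [Ax]  ⊢ p1, p1⊥
    [⊗]  ⊢ p0, p1, (p0⊥ ⊗ p1⊥)
      [Ax]  ⊢ p0, p0⊥
      [Ax]  ⊢ p1, p1⊥

Result: YES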